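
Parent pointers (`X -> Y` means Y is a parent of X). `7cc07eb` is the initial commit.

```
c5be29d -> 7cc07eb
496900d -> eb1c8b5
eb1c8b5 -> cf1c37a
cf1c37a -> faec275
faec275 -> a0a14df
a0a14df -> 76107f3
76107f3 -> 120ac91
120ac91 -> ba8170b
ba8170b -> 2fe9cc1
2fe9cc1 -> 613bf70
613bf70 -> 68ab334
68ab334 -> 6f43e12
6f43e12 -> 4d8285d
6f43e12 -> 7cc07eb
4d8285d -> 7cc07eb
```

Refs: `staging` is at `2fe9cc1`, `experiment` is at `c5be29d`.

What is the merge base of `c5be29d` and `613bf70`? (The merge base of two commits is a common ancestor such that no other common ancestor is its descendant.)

Ancestors of c5be29d: {7cc07eb, c5be29d}.
Ancestors of 613bf70: {4d8285d, 613bf70, 68ab334, 6f43e12, 7cc07eb}.
Common ancestors: {7cc07eb}.
The only common ancestor is 7cc07eb, so it is the merge base.

7cc07eb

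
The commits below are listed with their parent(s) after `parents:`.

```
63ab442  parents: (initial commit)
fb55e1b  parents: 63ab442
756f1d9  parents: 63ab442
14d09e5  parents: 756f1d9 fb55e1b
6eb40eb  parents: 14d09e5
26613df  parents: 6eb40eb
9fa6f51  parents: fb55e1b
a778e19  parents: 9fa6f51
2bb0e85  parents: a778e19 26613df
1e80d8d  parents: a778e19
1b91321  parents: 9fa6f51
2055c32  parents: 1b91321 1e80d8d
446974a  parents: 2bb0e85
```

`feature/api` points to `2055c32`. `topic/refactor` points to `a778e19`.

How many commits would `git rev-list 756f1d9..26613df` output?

4

Reachable from 26613df: {14d09e5, 26613df, 63ab442, 6eb40eb, 756f1d9, fb55e1b}.
Reachable from 756f1d9: {63ab442, 756f1d9}.
In 26613df's history but not 756f1d9's: {14d09e5, 26613df, 6eb40eb, fb55e1b} — 4 commits.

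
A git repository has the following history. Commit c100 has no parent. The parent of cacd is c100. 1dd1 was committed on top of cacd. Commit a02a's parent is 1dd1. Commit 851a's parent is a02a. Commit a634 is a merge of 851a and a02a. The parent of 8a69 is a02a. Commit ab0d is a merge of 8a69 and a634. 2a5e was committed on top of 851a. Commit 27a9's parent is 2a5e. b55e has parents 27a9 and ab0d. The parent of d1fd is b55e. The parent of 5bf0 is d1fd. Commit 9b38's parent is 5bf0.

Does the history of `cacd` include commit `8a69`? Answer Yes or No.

Ancestors of cacd: {c100, cacd}.
8a69 is not in that set, so it is not an ancestor of cacd.

No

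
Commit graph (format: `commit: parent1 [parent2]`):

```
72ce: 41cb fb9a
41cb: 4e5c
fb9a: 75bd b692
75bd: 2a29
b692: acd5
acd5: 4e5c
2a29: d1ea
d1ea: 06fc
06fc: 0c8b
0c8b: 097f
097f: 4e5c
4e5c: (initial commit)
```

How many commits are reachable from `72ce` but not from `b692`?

9

Reachable from 72ce: {06fc, 097f, 0c8b, 2a29, 41cb, 4e5c, 72ce, 75bd, acd5, b692, d1ea, fb9a}.
Reachable from b692: {4e5c, acd5, b692}.
In 72ce's history but not b692's: {06fc, 097f, 0c8b, 2a29, 41cb, 72ce, 75bd, d1ea, fb9a} — 9 commits.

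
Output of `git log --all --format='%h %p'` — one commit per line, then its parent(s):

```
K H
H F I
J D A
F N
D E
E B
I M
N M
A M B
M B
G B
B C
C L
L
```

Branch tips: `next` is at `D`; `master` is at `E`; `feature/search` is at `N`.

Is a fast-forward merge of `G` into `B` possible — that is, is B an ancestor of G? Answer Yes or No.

Yes

A fast-forward from B to G is possible iff B is an ancestor of G.
Ancestors of G: {B, C, G, L}.
B is among them, so fast-forward is possible.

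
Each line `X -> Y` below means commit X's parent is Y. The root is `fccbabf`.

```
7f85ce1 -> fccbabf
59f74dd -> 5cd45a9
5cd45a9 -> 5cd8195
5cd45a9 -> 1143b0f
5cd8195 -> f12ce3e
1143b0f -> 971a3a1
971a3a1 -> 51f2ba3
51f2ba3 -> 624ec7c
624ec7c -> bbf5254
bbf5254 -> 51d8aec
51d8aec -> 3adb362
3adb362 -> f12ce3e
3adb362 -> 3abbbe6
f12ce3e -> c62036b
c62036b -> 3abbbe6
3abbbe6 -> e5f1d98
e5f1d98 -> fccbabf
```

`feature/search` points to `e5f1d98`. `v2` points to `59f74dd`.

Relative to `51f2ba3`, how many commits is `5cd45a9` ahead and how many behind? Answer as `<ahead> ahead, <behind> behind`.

4 ahead, 0 behind

Reachable from 5cd45a9: {1143b0f, 3abbbe6, 3adb362, 51d8aec, 51f2ba3, 5cd45a9, 5cd8195, 624ec7c, 971a3a1, bbf5254, c62036b, e5f1d98, f12ce3e, fccbabf}.
Reachable from 51f2ba3: {3abbbe6, 3adb362, 51d8aec, 51f2ba3, 624ec7c, bbf5254, c62036b, e5f1d98, f12ce3e, fccbabf}.
Only in 5cd45a9's history (ahead): {1143b0f, 5cd45a9, 5cd8195, 971a3a1} — 4.
Only in 51f2ba3's history (behind): {} — 0.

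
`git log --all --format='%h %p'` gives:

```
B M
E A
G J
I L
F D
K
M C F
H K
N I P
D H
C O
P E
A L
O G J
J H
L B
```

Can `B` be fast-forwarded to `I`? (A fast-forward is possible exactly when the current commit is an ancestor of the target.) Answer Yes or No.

A fast-forward from B to I is possible iff B is an ancestor of I.
Ancestors of I: {B, C, D, F, G, H, I, J, K, L, M, O}.
B is among them, so fast-forward is possible.

Yes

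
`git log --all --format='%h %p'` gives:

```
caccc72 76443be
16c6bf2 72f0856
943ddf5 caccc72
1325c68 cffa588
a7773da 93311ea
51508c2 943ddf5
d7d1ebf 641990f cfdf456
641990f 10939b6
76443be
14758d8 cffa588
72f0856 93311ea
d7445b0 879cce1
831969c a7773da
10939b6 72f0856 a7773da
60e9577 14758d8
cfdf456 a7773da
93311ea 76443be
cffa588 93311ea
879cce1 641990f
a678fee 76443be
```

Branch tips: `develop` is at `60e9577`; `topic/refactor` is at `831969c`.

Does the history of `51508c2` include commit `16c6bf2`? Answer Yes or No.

Ancestors of 51508c2: {51508c2, 76443be, 943ddf5, caccc72}.
16c6bf2 is not in that set, so it is not an ancestor of 51508c2.

No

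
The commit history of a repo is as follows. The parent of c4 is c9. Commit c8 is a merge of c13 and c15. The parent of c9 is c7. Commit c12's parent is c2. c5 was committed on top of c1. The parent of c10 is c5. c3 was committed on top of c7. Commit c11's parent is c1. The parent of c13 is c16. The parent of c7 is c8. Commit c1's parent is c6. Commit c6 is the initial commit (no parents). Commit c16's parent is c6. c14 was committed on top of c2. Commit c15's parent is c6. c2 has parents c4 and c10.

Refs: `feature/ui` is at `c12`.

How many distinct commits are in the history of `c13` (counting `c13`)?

Walking parent pointers from c13: reachable set = {c13, c16, c6}.
That is 3 commits.

3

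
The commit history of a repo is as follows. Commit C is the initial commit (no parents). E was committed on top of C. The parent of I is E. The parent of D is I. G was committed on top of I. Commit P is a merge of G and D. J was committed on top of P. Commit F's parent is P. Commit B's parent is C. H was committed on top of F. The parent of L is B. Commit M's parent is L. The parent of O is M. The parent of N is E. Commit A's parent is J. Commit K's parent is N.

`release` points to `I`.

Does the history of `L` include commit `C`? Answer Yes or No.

Yes

Ancestors of L (commits reachable by following parents): {B, C, L}.
C is in that set, so it is an ancestor of L.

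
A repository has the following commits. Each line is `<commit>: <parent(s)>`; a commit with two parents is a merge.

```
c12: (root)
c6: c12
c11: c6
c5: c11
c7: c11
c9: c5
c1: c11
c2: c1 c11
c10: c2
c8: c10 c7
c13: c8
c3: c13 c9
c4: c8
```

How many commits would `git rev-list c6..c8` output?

6

Reachable from c8: {c1, c10, c11, c12, c2, c6, c7, c8}.
Reachable from c6: {c12, c6}.
In c8's history but not c6's: {c1, c10, c11, c2, c7, c8} — 6 commits.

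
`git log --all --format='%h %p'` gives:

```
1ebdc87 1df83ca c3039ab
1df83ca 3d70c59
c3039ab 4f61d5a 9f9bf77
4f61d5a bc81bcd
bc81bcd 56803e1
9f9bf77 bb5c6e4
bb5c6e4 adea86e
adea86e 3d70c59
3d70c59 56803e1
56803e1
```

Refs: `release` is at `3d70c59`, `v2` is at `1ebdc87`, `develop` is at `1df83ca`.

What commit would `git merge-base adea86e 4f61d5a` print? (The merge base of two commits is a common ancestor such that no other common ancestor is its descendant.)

Ancestors of adea86e: {3d70c59, 56803e1, adea86e}.
Ancestors of 4f61d5a: {4f61d5a, 56803e1, bc81bcd}.
Common ancestors: {56803e1}.
The only common ancestor is 56803e1, so it is the merge base.

56803e1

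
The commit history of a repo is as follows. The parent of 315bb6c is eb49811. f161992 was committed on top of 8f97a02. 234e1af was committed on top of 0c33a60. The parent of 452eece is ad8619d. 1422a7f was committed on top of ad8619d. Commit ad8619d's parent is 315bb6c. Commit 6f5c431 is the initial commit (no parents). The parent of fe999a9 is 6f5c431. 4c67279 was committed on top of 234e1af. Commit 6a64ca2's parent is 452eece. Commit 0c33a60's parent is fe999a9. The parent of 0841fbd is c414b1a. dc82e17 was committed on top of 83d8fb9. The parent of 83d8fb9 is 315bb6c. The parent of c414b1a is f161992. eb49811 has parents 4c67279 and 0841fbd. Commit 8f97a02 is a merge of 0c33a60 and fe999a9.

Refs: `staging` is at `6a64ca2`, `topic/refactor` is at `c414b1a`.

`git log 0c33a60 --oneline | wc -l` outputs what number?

Walking parent pointers from 0c33a60: reachable set = {0c33a60, 6f5c431, fe999a9}.
That is 3 commits.

3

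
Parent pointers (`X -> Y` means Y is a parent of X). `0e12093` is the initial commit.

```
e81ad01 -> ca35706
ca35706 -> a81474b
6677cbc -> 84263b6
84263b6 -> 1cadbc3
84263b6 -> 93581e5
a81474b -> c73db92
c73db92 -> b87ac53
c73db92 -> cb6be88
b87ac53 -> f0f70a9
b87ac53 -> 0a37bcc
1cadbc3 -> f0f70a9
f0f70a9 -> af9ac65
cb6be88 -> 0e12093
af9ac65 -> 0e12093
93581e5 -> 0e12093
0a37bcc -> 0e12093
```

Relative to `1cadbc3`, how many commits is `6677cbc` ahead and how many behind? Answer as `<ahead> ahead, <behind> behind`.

3 ahead, 0 behind

Reachable from 6677cbc: {0e12093, 1cadbc3, 6677cbc, 84263b6, 93581e5, af9ac65, f0f70a9}.
Reachable from 1cadbc3: {0e12093, 1cadbc3, af9ac65, f0f70a9}.
Only in 6677cbc's history (ahead): {6677cbc, 84263b6, 93581e5} — 3.
Only in 1cadbc3's history (behind): {} — 0.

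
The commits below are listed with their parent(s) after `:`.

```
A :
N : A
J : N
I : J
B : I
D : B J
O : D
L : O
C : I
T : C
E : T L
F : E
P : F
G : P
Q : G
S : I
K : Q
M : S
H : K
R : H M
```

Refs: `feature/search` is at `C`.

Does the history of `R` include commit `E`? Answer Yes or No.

Ancestors of R (commits reachable by following parents): {A, B, C, D, E, F, G, H, I, J, K, L, M, N, O, P, Q, R, S, T}.
E is in that set, so it is an ancestor of R.

Yes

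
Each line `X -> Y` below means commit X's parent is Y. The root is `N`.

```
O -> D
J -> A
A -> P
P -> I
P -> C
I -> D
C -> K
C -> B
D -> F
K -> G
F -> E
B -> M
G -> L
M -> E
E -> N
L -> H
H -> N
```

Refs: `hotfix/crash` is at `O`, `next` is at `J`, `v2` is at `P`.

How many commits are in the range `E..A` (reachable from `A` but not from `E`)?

Reachable from A: {A, B, C, D, E, F, G, H, I, K, L, M, N, P}.
Reachable from E: {E, N}.
In A's history but not E's: {A, B, C, D, F, G, H, I, K, L, M, P} — 12 commits.

12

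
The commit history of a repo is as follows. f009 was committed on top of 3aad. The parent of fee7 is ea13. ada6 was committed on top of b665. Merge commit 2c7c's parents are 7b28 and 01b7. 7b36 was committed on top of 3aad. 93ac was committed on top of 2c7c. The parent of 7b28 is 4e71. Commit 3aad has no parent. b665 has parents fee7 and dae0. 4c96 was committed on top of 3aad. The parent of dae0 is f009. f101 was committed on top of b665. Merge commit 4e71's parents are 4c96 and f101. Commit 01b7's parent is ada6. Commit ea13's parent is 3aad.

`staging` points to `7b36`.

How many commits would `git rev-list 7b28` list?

Walking parent pointers from 7b28: reachable set = {3aad, 4c96, 4e71, 7b28, b665, dae0, ea13, f009, f101, fee7}.
That is 10 commits.

10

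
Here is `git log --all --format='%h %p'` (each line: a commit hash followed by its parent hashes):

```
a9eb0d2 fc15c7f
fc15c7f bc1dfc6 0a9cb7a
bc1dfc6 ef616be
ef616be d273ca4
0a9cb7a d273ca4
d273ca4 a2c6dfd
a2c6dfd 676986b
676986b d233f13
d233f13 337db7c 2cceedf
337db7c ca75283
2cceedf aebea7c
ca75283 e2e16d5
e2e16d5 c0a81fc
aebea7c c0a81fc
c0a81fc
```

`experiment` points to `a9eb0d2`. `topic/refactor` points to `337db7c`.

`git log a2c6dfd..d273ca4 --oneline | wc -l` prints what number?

1

Reachable from d273ca4: {2cceedf, 337db7c, 676986b, a2c6dfd, aebea7c, c0a81fc, ca75283, d233f13, d273ca4, e2e16d5}.
Reachable from a2c6dfd: {2cceedf, 337db7c, 676986b, a2c6dfd, aebea7c, c0a81fc, ca75283, d233f13, e2e16d5}.
In d273ca4's history but not a2c6dfd's: {d273ca4} — 1 commit.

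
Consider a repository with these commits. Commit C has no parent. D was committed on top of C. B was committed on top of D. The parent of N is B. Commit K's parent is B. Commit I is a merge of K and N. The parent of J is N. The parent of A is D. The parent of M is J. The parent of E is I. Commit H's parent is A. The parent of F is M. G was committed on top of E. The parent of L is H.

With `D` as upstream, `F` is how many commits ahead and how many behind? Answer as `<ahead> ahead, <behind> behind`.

5 ahead, 0 behind

Reachable from F: {B, C, D, F, J, M, N}.
Reachable from D: {C, D}.
Only in F's history (ahead): {B, F, J, M, N} — 5.
Only in D's history (behind): {} — 0.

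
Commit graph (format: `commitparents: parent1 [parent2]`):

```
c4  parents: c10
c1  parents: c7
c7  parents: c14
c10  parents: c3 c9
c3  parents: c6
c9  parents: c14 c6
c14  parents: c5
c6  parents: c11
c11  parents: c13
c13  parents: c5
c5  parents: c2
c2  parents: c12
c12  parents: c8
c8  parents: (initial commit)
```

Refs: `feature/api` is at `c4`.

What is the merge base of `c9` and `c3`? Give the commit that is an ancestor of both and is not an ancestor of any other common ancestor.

Ancestors of c9: {c11, c12, c13, c14, c2, c5, c6, c8, c9}.
Ancestors of c3: {c11, c12, c13, c2, c3, c5, c6, c8}.
Common ancestors: {c11, c12, c13, c2, c5, c6, c8}.
Among these, c6 is not an ancestor of any other common ancestor — it is the merge base.

c6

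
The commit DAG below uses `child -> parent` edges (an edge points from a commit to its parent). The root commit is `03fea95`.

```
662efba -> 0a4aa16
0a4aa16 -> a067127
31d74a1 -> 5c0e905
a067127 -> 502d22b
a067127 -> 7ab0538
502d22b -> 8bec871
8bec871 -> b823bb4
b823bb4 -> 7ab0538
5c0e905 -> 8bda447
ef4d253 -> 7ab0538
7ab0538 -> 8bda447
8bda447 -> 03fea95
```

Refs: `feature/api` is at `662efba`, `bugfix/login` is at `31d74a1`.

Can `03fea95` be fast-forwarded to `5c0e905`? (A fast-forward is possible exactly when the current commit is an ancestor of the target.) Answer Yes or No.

A fast-forward from 03fea95 to 5c0e905 is possible iff 03fea95 is an ancestor of 5c0e905.
Ancestors of 5c0e905: {03fea95, 5c0e905, 8bda447}.
03fea95 is among them, so fast-forward is possible.

Yes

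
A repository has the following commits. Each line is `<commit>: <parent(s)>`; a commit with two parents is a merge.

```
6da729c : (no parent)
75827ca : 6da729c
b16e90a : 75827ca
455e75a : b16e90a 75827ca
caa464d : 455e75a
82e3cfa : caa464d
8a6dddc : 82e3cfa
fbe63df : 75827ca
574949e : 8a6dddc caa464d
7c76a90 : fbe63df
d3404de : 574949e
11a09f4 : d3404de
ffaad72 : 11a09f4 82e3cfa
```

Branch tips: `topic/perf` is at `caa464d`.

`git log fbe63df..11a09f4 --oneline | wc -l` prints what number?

Reachable from 11a09f4: {11a09f4, 455e75a, 574949e, 6da729c, 75827ca, 82e3cfa, 8a6dddc, b16e90a, caa464d, d3404de}.
Reachable from fbe63df: {6da729c, 75827ca, fbe63df}.
In 11a09f4's history but not fbe63df's: {11a09f4, 455e75a, 574949e, 82e3cfa, 8a6dddc, b16e90a, caa464d, d3404de} — 8 commits.

8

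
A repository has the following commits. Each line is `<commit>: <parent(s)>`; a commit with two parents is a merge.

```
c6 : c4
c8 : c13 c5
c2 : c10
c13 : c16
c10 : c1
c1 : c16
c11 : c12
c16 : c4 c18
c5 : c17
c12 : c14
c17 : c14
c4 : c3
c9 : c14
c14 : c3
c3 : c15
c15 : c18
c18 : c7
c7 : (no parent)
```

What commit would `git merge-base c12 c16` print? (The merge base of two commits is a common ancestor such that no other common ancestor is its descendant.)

Ancestors of c12: {c12, c14, c15, c18, c3, c7}.
Ancestors of c16: {c15, c16, c18, c3, c4, c7}.
Common ancestors: {c15, c18, c3, c7}.
Among these, c3 is not an ancestor of any other common ancestor — it is the merge base.

c3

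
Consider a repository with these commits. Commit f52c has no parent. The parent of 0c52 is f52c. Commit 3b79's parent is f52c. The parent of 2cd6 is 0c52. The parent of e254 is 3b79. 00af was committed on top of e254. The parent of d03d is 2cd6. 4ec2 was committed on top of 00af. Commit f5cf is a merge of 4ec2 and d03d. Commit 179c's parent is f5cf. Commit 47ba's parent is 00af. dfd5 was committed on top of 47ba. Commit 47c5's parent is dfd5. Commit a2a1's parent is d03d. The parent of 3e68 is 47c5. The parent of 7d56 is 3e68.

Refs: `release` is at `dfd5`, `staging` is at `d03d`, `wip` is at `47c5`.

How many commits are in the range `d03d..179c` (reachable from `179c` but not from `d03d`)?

Reachable from 179c: {00af, 0c52, 179c, 2cd6, 3b79, 4ec2, d03d, e254, f52c, f5cf}.
Reachable from d03d: {0c52, 2cd6, d03d, f52c}.
In 179c's history but not d03d's: {00af, 179c, 3b79, 4ec2, e254, f5cf} — 6 commits.

6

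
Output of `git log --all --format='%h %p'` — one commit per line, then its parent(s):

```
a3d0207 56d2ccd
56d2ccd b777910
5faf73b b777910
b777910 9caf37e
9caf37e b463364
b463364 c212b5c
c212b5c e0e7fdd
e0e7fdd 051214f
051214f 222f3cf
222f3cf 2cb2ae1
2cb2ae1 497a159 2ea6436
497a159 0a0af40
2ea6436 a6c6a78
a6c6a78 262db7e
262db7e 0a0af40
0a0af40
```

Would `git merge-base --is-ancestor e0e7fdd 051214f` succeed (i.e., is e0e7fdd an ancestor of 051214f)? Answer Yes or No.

Ancestors of 051214f: {051214f, 0a0af40, 222f3cf, 262db7e, 2cb2ae1, 2ea6436, 497a159, a6c6a78}.
e0e7fdd is not in that set, so it is not an ancestor of 051214f.

No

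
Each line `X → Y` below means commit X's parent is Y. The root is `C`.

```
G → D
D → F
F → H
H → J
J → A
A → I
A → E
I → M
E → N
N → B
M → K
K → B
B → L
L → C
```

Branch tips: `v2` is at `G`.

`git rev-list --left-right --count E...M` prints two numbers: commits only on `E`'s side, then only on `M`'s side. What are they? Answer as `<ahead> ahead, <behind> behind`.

Reachable from E: {B, C, E, L, N}.
Reachable from M: {B, C, K, L, M}.
Only in E's history (ahead): {E, N} — 2.
Only in M's history (behind): {K, M} — 2.

2 ahead, 2 behind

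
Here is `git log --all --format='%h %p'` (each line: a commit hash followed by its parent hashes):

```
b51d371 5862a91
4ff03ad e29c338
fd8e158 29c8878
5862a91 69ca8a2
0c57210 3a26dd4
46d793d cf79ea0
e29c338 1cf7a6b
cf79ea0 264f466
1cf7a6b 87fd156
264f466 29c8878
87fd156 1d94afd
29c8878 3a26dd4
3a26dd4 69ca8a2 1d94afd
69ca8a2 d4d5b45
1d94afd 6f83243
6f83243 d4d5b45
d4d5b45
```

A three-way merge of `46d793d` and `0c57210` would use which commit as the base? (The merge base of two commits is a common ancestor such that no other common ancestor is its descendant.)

Ancestors of 46d793d: {1d94afd, 264f466, 29c8878, 3a26dd4, 46d793d, 69ca8a2, 6f83243, cf79ea0, d4d5b45}.
Ancestors of 0c57210: {0c57210, 1d94afd, 3a26dd4, 69ca8a2, 6f83243, d4d5b45}.
Common ancestors: {1d94afd, 3a26dd4, 69ca8a2, 6f83243, d4d5b45}.
Among these, 3a26dd4 is not an ancestor of any other common ancestor — it is the merge base.

3a26dd4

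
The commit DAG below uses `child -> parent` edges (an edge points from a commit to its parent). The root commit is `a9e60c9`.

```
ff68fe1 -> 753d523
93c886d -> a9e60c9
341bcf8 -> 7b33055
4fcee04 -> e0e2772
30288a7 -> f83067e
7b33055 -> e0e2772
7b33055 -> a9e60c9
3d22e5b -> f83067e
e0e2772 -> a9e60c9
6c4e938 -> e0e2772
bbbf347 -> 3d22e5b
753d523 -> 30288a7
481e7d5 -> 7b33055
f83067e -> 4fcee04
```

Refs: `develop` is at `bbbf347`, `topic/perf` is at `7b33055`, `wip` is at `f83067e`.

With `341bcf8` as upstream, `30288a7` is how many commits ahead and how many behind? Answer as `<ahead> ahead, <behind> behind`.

3 ahead, 2 behind

Reachable from 30288a7: {30288a7, 4fcee04, a9e60c9, e0e2772, f83067e}.
Reachable from 341bcf8: {341bcf8, 7b33055, a9e60c9, e0e2772}.
Only in 30288a7's history (ahead): {30288a7, 4fcee04, f83067e} — 3.
Only in 341bcf8's history (behind): {341bcf8, 7b33055} — 2.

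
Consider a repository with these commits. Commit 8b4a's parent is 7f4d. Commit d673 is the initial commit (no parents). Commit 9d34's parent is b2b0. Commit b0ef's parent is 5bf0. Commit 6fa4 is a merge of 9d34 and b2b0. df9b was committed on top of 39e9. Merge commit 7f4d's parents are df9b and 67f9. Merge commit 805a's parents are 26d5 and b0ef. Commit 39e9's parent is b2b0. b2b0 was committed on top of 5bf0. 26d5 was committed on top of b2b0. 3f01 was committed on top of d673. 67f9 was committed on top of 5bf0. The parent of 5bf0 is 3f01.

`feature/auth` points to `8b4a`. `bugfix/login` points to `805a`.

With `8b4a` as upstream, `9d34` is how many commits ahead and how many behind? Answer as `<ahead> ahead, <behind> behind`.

Reachable from 9d34: {3f01, 5bf0, 9d34, b2b0, d673}.
Reachable from 8b4a: {39e9, 3f01, 5bf0, 67f9, 7f4d, 8b4a, b2b0, d673, df9b}.
Only in 9d34's history (ahead): {9d34} — 1.
Only in 8b4a's history (behind): {39e9, 67f9, 7f4d, 8b4a, df9b} — 5.

1 ahead, 5 behind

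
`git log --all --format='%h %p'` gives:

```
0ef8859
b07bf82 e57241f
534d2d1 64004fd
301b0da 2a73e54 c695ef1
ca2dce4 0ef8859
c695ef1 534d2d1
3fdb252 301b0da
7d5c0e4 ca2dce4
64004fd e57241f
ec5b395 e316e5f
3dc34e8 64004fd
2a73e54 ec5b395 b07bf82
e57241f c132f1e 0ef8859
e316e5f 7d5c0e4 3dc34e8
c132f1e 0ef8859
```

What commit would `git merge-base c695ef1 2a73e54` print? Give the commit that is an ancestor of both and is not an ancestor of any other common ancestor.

64004fd

Ancestors of c695ef1: {0ef8859, 534d2d1, 64004fd, c132f1e, c695ef1, e57241f}.
Ancestors of 2a73e54: {0ef8859, 2a73e54, 3dc34e8, 64004fd, 7d5c0e4, b07bf82, c132f1e, ca2dce4, e316e5f, e57241f, ec5b395}.
Common ancestors: {0ef8859, 64004fd, c132f1e, e57241f}.
Among these, 64004fd is not an ancestor of any other common ancestor — it is the merge base.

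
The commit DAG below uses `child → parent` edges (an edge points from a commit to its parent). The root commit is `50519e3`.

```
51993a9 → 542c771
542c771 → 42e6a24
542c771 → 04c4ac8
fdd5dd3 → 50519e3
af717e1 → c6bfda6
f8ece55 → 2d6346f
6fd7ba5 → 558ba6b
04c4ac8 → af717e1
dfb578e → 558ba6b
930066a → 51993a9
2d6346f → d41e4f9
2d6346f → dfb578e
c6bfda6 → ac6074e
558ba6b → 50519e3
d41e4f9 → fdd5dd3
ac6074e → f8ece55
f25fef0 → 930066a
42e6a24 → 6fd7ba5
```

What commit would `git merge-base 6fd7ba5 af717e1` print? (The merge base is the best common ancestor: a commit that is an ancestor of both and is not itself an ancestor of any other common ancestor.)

Ancestors of 6fd7ba5: {50519e3, 558ba6b, 6fd7ba5}.
Ancestors of af717e1: {2d6346f, 50519e3, 558ba6b, ac6074e, af717e1, c6bfda6, d41e4f9, dfb578e, f8ece55, fdd5dd3}.
Common ancestors: {50519e3, 558ba6b}.
Among these, 558ba6b is not an ancestor of any other common ancestor — it is the merge base.

558ba6b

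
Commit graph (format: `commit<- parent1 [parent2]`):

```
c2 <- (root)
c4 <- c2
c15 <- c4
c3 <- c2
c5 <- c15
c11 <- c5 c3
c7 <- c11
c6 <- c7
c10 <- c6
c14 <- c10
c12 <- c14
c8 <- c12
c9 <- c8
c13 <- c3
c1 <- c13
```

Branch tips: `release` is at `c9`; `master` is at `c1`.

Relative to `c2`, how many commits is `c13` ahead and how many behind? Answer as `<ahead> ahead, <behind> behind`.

2 ahead, 0 behind

Reachable from c13: {c13, c2, c3}.
Reachable from c2: {c2}.
Only in c13's history (ahead): {c13, c3} — 2.
Only in c2's history (behind): {} — 0.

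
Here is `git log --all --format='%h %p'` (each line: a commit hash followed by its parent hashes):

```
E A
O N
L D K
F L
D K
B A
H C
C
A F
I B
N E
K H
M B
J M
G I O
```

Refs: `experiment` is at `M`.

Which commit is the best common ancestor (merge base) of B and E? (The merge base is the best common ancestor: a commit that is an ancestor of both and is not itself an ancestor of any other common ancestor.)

A

Ancestors of B: {A, B, C, D, F, H, K, L}.
Ancestors of E: {A, C, D, E, F, H, K, L}.
Common ancestors: {A, C, D, F, H, K, L}.
Among these, A is not an ancestor of any other common ancestor — it is the merge base.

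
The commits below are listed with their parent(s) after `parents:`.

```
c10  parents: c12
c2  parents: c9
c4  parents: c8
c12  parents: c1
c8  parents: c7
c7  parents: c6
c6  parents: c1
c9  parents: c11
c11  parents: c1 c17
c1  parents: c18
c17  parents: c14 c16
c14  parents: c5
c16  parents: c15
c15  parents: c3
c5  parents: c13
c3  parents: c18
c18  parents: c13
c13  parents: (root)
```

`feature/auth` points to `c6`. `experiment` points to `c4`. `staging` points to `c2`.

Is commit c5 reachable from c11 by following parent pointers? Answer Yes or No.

Ancestors of c11 (commits reachable by following parents): {c1, c11, c13, c14, c15, c16, c17, c18, c3, c5}.
c5 is in that set, so it is an ancestor of c11.

Yes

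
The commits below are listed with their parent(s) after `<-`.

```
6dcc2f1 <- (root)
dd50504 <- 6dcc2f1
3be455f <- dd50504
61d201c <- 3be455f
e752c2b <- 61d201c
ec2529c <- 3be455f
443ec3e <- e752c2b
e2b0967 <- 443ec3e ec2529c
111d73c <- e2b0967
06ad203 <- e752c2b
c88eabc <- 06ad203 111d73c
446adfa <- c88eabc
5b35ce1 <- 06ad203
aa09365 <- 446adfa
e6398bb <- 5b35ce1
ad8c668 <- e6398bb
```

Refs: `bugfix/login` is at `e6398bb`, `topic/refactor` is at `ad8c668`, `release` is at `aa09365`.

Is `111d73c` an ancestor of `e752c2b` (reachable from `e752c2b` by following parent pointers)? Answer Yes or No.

No

Ancestors of e752c2b: {3be455f, 61d201c, 6dcc2f1, dd50504, e752c2b}.
111d73c is not in that set, so it is not an ancestor of e752c2b.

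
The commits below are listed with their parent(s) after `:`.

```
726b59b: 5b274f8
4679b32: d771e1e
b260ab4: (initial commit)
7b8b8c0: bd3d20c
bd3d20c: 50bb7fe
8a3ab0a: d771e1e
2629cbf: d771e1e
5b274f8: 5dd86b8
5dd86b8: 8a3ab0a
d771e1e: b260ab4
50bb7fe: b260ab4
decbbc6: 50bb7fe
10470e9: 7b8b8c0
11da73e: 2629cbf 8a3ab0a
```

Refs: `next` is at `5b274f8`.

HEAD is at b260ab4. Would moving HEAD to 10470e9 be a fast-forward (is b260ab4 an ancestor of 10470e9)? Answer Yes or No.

A fast-forward from b260ab4 to 10470e9 is possible iff b260ab4 is an ancestor of 10470e9.
Ancestors of 10470e9: {10470e9, 50bb7fe, 7b8b8c0, b260ab4, bd3d20c}.
b260ab4 is among them, so fast-forward is possible.

Yes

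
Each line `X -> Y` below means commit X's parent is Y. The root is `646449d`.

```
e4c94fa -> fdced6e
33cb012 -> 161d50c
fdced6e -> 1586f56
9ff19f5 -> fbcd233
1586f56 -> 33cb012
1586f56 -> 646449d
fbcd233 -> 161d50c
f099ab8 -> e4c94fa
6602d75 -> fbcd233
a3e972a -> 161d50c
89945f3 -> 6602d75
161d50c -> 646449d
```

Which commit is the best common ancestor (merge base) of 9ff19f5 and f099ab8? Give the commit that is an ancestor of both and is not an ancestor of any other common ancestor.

161d50c

Ancestors of 9ff19f5: {161d50c, 646449d, 9ff19f5, fbcd233}.
Ancestors of f099ab8: {1586f56, 161d50c, 33cb012, 646449d, e4c94fa, f099ab8, fdced6e}.
Common ancestors: {161d50c, 646449d}.
Among these, 161d50c is not an ancestor of any other common ancestor — it is the merge base.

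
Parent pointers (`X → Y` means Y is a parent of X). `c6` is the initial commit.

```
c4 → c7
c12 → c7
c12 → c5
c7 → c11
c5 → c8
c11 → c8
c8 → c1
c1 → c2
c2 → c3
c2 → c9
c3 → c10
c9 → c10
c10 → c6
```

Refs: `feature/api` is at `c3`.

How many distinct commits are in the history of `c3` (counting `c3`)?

Walking parent pointers from c3: reachable set = {c10, c3, c6}.
That is 3 commits.

3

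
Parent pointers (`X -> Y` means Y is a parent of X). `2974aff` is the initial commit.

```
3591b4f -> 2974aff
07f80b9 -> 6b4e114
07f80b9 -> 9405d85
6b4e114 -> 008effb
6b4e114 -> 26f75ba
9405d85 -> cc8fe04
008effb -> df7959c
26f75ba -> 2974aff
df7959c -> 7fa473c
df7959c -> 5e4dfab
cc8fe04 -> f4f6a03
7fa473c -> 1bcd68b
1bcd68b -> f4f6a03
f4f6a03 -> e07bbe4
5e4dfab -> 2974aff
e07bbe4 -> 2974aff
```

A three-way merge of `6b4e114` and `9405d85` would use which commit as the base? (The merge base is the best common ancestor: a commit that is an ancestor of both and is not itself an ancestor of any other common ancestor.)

Ancestors of 6b4e114: {008effb, 1bcd68b, 26f75ba, 2974aff, 5e4dfab, 6b4e114, 7fa473c, df7959c, e07bbe4, f4f6a03}.
Ancestors of 9405d85: {2974aff, 9405d85, cc8fe04, e07bbe4, f4f6a03}.
Common ancestors: {2974aff, e07bbe4, f4f6a03}.
Among these, f4f6a03 is not an ancestor of any other common ancestor — it is the merge base.

f4f6a03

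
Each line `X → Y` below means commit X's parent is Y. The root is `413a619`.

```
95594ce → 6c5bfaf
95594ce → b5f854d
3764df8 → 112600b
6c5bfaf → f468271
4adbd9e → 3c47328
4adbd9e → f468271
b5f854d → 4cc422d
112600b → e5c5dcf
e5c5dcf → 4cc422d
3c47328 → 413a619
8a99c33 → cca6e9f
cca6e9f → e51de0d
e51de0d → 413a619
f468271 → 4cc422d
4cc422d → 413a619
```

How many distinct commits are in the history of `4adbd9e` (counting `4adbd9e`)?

Walking parent pointers from 4adbd9e: reachable set = {3c47328, 413a619, 4adbd9e, 4cc422d, f468271}.
That is 5 commits.

5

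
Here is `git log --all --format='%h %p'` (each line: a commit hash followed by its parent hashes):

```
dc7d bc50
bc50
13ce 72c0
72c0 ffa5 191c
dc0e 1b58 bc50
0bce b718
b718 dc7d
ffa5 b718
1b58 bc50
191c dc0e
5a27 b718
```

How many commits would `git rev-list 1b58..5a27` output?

Reachable from 5a27: {5a27, b718, bc50, dc7d}.
Reachable from 1b58: {1b58, bc50}.
In 5a27's history but not 1b58's: {5a27, b718, dc7d} — 3 commits.

3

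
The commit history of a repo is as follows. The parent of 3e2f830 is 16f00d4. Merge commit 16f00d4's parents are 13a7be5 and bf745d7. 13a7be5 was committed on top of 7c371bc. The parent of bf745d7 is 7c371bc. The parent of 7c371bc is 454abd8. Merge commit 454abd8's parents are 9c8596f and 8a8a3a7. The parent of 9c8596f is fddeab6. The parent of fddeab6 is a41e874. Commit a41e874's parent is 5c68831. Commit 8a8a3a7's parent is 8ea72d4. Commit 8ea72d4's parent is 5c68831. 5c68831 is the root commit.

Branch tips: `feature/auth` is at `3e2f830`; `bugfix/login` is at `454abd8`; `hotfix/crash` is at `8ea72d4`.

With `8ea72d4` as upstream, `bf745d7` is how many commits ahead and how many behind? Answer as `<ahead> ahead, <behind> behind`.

7 ahead, 0 behind

Reachable from bf745d7: {454abd8, 5c68831, 7c371bc, 8a8a3a7, 8ea72d4, 9c8596f, a41e874, bf745d7, fddeab6}.
Reachable from 8ea72d4: {5c68831, 8ea72d4}.
Only in bf745d7's history (ahead): {454abd8, 7c371bc, 8a8a3a7, 9c8596f, a41e874, bf745d7, fddeab6} — 7.
Only in 8ea72d4's history (behind): {} — 0.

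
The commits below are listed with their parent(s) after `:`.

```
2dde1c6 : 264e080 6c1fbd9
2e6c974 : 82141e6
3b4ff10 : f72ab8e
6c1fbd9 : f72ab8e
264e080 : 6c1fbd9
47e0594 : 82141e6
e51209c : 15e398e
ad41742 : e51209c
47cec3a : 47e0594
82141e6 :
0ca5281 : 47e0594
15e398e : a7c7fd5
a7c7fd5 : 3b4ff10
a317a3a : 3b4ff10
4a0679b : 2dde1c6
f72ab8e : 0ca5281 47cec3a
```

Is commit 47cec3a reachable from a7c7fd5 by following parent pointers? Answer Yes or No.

Yes

Ancestors of a7c7fd5 (commits reachable by following parents): {0ca5281, 3b4ff10, 47cec3a, 47e0594, 82141e6, a7c7fd5, f72ab8e}.
47cec3a is in that set, so it is an ancestor of a7c7fd5.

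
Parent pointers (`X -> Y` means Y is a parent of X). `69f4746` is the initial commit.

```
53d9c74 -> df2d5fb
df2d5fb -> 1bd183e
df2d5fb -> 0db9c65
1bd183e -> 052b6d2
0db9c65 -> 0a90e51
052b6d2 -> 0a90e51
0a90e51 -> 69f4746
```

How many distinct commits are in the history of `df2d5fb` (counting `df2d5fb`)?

6

Walking parent pointers from df2d5fb: reachable set = {052b6d2, 0a90e51, 0db9c65, 1bd183e, 69f4746, df2d5fb}.
That is 6 commits.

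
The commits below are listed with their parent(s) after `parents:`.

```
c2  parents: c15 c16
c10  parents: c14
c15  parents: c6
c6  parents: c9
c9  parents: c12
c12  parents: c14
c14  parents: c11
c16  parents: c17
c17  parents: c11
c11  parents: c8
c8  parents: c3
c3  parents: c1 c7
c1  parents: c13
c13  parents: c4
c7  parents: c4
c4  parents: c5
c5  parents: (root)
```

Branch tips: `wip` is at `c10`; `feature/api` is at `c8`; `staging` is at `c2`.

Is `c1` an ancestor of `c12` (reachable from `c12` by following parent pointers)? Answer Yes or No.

Yes

Ancestors of c12 (commits reachable by following parents): {c1, c11, c12, c13, c14, c3, c4, c5, c7, c8}.
c1 is in that set, so it is an ancestor of c12.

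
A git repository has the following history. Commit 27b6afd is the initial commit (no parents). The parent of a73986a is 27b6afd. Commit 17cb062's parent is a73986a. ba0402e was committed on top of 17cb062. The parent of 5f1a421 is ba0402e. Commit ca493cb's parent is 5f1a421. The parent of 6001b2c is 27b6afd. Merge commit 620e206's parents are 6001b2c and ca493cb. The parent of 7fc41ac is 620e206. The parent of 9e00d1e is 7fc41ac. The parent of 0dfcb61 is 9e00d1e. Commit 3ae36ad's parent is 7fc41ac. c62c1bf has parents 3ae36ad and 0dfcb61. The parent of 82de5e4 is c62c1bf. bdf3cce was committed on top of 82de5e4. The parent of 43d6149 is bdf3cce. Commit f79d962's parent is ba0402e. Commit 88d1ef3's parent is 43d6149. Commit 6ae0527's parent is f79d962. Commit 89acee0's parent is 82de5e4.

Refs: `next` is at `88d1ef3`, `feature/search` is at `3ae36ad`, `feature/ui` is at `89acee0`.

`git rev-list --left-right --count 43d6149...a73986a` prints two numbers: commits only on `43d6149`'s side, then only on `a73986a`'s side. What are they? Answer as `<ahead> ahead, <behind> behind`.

14 ahead, 0 behind

Reachable from 43d6149: {0dfcb61, 17cb062, 27b6afd, 3ae36ad, 43d6149, 5f1a421, 6001b2c, 620e206, 7fc41ac, 82de5e4, 9e00d1e, a73986a, ba0402e, bdf3cce, c62c1bf, ca493cb}.
Reachable from a73986a: {27b6afd, a73986a}.
Only in 43d6149's history (ahead): {0dfcb61, 17cb062, 3ae36ad, 43d6149, 5f1a421, 6001b2c, 620e206, 7fc41ac, 82de5e4, 9e00d1e, ba0402e, bdf3cce, c62c1bf, ca493cb} — 14.
Only in a73986a's history (behind): {} — 0.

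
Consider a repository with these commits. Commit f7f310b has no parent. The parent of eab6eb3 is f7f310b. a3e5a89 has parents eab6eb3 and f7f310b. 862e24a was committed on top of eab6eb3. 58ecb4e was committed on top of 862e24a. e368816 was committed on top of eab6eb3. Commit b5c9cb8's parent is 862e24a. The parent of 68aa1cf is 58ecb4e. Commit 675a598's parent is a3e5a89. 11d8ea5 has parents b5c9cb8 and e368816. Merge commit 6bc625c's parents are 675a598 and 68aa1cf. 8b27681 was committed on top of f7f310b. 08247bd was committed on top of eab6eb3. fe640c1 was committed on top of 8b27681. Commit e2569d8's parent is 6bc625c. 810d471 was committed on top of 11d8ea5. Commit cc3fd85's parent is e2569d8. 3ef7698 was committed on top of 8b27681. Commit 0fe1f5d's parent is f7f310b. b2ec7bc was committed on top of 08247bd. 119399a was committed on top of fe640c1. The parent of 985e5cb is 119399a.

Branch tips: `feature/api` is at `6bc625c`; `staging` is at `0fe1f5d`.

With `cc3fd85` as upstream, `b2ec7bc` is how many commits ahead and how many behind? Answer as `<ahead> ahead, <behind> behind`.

2 ahead, 8 behind

Reachable from b2ec7bc: {08247bd, b2ec7bc, eab6eb3, f7f310b}.
Reachable from cc3fd85: {58ecb4e, 675a598, 68aa1cf, 6bc625c, 862e24a, a3e5a89, cc3fd85, e2569d8, eab6eb3, f7f310b}.
Only in b2ec7bc's history (ahead): {08247bd, b2ec7bc} — 2.
Only in cc3fd85's history (behind): {58ecb4e, 675a598, 68aa1cf, 6bc625c, 862e24a, a3e5a89, cc3fd85, e2569d8} — 8.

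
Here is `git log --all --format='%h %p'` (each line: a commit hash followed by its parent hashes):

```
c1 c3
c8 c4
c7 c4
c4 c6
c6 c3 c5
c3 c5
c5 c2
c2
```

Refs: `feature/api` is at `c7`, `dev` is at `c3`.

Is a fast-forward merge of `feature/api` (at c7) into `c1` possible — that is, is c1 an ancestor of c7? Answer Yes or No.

A fast-forward from c1 to c7 is possible iff c1 is an ancestor of c7.
Ancestors of c7: {c2, c3, c4, c5, c6, c7}.
c1 is not among them, so fast-forward is not possible.

No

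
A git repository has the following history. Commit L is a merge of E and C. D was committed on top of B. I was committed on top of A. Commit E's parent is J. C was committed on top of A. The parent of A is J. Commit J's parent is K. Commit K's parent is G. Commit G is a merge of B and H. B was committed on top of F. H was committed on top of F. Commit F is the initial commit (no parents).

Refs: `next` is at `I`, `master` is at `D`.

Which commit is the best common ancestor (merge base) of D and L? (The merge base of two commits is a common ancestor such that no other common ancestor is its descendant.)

Ancestors of D: {B, D, F}.
Ancestors of L: {A, B, C, E, F, G, H, J, K, L}.
Common ancestors: {B, F}.
Among these, B is not an ancestor of any other common ancestor — it is the merge base.

B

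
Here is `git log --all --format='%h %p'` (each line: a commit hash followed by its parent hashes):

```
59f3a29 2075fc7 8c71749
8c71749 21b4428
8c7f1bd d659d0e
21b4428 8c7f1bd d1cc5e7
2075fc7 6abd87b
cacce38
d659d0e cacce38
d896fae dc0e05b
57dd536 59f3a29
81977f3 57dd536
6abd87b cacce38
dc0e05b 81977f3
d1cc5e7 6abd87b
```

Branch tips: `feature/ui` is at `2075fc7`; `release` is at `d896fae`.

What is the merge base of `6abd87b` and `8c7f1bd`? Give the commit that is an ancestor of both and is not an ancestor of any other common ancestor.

cacce38

Ancestors of 6abd87b: {6abd87b, cacce38}.
Ancestors of 8c7f1bd: {8c7f1bd, cacce38, d659d0e}.
Common ancestors: {cacce38}.
The only common ancestor is cacce38, so it is the merge base.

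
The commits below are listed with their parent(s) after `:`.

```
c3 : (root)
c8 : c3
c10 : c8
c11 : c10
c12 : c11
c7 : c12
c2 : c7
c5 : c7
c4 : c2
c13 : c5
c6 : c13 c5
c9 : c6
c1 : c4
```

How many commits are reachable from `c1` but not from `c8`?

7

Reachable from c1: {c1, c10, c11, c12, c2, c3, c4, c7, c8}.
Reachable from c8: {c3, c8}.
In c1's history but not c8's: {c1, c10, c11, c12, c2, c4, c7} — 7 commits.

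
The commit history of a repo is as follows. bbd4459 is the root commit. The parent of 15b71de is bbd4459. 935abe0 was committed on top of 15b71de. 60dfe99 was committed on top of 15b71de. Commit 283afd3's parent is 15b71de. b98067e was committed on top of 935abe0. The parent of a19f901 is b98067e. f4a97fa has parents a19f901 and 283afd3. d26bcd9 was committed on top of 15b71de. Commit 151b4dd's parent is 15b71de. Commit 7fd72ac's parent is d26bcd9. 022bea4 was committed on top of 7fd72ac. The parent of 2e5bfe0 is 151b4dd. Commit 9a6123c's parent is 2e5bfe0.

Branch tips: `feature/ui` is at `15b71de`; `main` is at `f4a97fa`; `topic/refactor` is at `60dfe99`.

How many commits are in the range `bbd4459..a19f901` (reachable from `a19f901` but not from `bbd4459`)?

4

Reachable from a19f901: {15b71de, 935abe0, a19f901, b98067e, bbd4459}.
Reachable from bbd4459: {bbd4459}.
In a19f901's history but not bbd4459's: {15b71de, 935abe0, a19f901, b98067e} — 4 commits.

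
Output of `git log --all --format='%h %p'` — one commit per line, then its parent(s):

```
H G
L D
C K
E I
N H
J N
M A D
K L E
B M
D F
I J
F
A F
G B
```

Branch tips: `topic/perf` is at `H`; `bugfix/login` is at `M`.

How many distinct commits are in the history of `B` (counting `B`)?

5

Walking parent pointers from B: reachable set = {A, B, D, F, M}.
That is 5 commits.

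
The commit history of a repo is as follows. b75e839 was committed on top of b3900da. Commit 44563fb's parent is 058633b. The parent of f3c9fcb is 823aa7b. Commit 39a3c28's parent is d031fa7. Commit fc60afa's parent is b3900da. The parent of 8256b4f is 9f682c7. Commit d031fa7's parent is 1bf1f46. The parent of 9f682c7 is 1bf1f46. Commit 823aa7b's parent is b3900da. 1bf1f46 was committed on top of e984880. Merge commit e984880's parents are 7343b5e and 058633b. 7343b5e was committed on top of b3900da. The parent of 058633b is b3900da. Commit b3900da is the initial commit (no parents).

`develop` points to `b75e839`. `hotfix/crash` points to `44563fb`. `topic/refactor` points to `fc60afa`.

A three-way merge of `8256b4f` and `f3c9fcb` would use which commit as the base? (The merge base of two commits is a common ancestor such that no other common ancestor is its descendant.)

b3900da

Ancestors of 8256b4f: {058633b, 1bf1f46, 7343b5e, 8256b4f, 9f682c7, b3900da, e984880}.
Ancestors of f3c9fcb: {823aa7b, b3900da, f3c9fcb}.
Common ancestors: {b3900da}.
The only common ancestor is b3900da, so it is the merge base.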